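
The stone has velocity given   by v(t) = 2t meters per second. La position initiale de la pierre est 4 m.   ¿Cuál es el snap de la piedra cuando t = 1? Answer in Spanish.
Partiendo de la velocidad v(t) = 2·t, tomamos 3 derivadas. Derivando la velocidad, obtenemos la aceleración: a(t) = 2. Tomando d/dt de a(t), encontramos j(t) = 0. La derivada de la sacudida da el snap: s(t) = 0. De la ecuación del snap s(t) = 0, sustituimos t = 1 para obtener s = 0.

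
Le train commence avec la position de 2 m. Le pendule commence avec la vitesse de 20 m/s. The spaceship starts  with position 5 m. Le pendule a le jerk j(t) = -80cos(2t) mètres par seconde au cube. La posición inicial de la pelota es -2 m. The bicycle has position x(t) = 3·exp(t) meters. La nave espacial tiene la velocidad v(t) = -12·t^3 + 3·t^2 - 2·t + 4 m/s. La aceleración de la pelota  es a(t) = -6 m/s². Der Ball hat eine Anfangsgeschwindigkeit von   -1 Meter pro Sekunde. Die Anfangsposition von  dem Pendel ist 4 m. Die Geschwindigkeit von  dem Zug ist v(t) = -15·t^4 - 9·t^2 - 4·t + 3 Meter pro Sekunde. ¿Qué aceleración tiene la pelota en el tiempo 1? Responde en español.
Usando a(t) = -6 y sustituyendo t = 1, encontramos a = -6.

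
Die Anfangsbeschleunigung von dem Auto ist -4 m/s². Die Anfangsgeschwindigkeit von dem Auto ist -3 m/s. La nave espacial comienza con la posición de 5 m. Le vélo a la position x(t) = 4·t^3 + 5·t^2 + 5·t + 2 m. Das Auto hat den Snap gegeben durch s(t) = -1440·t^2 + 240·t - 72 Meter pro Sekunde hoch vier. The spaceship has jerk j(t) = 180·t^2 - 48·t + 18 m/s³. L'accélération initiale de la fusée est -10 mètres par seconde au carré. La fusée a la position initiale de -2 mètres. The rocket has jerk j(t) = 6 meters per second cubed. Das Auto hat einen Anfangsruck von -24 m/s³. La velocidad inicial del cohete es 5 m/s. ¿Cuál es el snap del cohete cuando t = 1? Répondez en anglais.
Starting from jerk j(t) = 6, we take 1 derivative. The derivative of jerk gives snap: s(t) = 0. We have snap s(t) = 0. Substituting t = 1: s(1) = 0.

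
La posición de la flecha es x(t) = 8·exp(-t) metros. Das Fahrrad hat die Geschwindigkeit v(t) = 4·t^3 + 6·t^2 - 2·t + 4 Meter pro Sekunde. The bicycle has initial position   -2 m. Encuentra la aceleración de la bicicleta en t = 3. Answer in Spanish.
Para resolver esto, necesitamos tomar 1 derivada de nuestra ecuación de la velocidad v(t) = 4·t^3 + 6·t^2 - 2·t + 4. La derivada de la velocidad da la aceleración: a(t) = 12·t^2 + 12·t - 2. Tenemos la aceleración a(t) = 12·t^2 + 12·t - 2. Sustituyendo t = 3: a(3) = 142.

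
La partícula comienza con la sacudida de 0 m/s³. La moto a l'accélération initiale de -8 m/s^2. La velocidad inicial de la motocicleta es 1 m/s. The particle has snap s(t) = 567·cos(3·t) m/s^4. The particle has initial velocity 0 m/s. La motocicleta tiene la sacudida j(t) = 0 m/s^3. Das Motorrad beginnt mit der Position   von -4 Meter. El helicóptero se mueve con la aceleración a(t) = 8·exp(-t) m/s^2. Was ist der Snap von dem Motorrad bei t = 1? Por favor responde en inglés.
We must differentiate our jerk equation j(t) = 0 1 time. Differentiating jerk, we get snap: s(t) = 0. We have snap s(t) = 0. Substituting t = 1: s(1) = 0.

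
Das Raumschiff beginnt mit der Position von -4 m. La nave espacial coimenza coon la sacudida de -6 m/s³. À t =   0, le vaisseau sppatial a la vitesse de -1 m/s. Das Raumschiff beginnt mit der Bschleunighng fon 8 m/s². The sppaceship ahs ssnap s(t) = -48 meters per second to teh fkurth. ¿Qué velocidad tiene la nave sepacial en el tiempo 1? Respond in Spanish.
Partiendo del snap s(t) = -48, tomamos 3 antiderivadas. La integral del snap, con j(0) = -6, da la sacudida: j(t) = -48·t - 6. Integrando la sacudida y usando la condición inicial a(0) = 8, obtenemos a(t) = -24·t^2 - 6·t + 8. Integrando la aceleración y usando la condición inicial v(0) = -1, obtenemos v(t) = -8·t^3 - 3·t^2 + 8·t - 1. Usando v(t) = -8·t^3 - 3·t^2 + 8·t - 1 y sustituyendo t = 1, encontramos v = -4.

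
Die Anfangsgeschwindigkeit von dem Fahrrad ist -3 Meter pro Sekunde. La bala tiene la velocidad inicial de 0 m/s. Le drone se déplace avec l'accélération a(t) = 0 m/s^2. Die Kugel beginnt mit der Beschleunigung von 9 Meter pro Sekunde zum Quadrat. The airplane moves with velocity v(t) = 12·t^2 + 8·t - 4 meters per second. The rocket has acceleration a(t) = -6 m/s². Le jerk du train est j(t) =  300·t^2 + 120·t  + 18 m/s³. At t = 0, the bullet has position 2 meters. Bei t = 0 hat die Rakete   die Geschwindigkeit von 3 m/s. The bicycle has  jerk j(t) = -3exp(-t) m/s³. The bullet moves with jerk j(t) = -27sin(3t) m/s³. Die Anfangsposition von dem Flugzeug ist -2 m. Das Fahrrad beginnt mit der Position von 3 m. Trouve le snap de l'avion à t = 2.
Nous devons dériver notre équation de la vitesse v(t) = 12·t^2 + 8·t - 4 3 fois. En prenant d/dt de v(t), nous trouvons a(t) = 24·t + 8. En dérivant l'accélération, nous obtenons le jerk: j(t) = 24. La dérivée du jerk donne le snap: s(t) = 0. Nous avons le snap s(t) = 0. En substituant t = 2: s(2) = 0.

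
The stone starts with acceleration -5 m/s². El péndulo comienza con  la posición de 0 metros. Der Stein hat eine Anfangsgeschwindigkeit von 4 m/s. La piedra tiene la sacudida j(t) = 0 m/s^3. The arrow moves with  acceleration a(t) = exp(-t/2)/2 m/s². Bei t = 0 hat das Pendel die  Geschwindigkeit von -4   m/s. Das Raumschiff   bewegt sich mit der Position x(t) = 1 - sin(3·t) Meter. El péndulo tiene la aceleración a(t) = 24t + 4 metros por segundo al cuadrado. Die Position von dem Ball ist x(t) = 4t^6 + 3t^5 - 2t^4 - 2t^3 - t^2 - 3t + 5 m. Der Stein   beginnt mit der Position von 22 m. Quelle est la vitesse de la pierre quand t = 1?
En partant du jerk j(t) = 0, nous prenons 2 primitives. En intégrant le jerk et en utilisant la condition initiale a(0) = -5, nous obtenons a(t) = -5. L'intégrale de l'accélération, avec v(0) = 4, donne la vitesse: v(t) = 4 - 5·t. De l'équation de la vitesse v(t) = 4 - 5·t, nous substituons t = 1 pour obtenir v = -1.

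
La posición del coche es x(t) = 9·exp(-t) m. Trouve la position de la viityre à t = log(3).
En utilisant x(t) = 9·exp(-t) et en substituant t = log(3), nous trouvons x = 3.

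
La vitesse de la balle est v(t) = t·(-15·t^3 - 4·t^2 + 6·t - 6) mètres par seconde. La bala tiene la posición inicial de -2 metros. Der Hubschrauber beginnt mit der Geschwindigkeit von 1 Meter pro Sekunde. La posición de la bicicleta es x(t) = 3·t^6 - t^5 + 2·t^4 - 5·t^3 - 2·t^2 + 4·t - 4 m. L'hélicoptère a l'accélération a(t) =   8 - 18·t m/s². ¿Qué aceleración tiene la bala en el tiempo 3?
Debemos derivar nuestra ecuación de la velocidad v(t) = t·(-15·t^3 - 4·t^2 + 6·t - 6) 1 vez. Derivando la velocidad, obtenemos la aceleración: a(t) = -15·t^3 - 4·t^2 + t·(-45·t^2 - 8·t + 6) + 6·t - 6. Tenemos la aceleración a(t) = -15·t^3 - 4·t^2 + t·(-45·t^2 - 8·t + 6) + 6·t - 6. Sustituyendo t = 3: a(3) = -1698.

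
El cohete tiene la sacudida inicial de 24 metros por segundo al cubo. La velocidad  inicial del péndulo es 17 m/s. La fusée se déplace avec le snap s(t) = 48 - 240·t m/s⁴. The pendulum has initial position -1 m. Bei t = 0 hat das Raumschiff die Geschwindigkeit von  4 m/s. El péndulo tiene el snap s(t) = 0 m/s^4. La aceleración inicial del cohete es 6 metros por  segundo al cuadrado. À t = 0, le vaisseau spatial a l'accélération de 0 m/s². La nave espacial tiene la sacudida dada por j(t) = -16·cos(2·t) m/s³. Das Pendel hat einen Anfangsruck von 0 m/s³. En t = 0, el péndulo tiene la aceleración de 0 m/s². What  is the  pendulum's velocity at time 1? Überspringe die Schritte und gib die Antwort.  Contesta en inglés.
The velocity at t = 1 is v = 17.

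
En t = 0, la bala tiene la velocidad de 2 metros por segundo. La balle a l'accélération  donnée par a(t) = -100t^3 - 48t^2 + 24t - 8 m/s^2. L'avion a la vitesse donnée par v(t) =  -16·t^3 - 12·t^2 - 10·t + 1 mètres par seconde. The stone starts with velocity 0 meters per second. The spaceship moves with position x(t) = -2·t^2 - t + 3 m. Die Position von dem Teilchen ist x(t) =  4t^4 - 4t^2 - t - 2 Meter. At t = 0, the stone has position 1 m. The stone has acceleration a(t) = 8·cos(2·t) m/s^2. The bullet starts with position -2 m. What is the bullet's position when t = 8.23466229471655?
To find the answer, we compute 2 integrals of a(t) = -100·t^3 - 48·t^2 + 24·t - 8. The antiderivative of acceleration is velocity. Using v(0) = 2, we get v(t) = -25·t^4 - 16·t^3 + 12·t^2 - 8·t + 2. Finding the antiderivative of v(t) and using x(0) = -2: x(t) = -5·t^5 - 4·t^4 + 4·t^3 - 4·t^2 + 2·t - 2. Using x(t) = -5·t^5 - 4·t^4 + 4·t^3 - 4·t^2 + 2·t - 2 and substituting t = 8.23466229471655, we find x = -205736.891334327.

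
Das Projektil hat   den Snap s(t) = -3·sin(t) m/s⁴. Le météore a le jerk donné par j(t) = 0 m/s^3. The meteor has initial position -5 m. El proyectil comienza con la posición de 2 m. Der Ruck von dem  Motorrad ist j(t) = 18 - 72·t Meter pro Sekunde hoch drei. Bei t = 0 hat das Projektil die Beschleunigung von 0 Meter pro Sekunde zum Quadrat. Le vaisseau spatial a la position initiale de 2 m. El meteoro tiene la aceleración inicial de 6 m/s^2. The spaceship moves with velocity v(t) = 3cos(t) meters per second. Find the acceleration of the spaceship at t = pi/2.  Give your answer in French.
Nous devons dériver notre équation de la vitesse v(t) = 3·cos(t) 1 fois. La dérivée de la vitesse donne l'accélération: a(t) = -3·sin(t). Nous avons l'accélération a(t) = -3·sin(t). En substituant t = pi/2: a(pi/2) = -3.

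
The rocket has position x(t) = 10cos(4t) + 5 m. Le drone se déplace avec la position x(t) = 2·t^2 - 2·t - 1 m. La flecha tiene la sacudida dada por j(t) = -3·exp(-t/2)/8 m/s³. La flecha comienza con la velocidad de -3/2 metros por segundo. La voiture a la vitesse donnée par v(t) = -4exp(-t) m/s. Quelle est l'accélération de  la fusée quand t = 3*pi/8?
Nous devons dériver notre équation de la position x(t) = 10·cos(4·t) + 5 2 fois. En dérivant la position, nous obtenons la vitesse: v(t) = -40·sin(4·t). En prenant d/dt de v(t), nous trouvons a(t) = -160·cos(4·t). De l'équation de l'accélération a(t) = -160·cos(4·t), nous substituons t = 3*pi/8 pour obtenir a = 0.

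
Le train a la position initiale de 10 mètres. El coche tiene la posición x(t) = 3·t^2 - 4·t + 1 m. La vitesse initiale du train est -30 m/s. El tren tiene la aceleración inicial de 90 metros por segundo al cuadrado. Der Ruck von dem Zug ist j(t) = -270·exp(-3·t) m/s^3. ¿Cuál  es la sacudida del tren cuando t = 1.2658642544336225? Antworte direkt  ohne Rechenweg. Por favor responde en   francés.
j(1.2658642544336225) = -6.05466588640129.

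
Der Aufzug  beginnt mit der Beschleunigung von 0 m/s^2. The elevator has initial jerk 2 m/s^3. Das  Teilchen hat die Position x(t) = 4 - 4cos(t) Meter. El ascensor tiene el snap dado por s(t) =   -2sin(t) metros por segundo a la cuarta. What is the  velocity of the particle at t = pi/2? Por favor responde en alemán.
Wir müssen unsere Gleichung für die Position x(t) = 4 - 4·cos(t) 1-mal ableiten. Die Ableitung von der Position ergibt die Geschwindigkeit: v(t) = 4·sin(t). Mit v(t) = 4·sin(t) und Einsetzen von t = pi/2, finden wir v = 4.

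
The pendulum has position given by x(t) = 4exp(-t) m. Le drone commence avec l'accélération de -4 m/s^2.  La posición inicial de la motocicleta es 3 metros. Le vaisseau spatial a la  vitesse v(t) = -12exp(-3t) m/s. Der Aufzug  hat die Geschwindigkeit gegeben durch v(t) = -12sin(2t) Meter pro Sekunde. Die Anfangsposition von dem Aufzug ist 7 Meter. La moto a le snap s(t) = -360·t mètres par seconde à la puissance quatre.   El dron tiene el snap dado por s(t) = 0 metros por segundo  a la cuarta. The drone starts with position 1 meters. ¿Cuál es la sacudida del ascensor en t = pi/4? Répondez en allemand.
Wir müssen unsere Gleichung für die Geschwindigkeit v(t) = -12·sin(2·t) 2-mal ableiten. Die Ableitung von der Geschwindigkeit ergibt die Beschleunigung: a(t) = -24·cos(2·t). Durch Ableiten von der Beschleunigung erhalten wir den Ruck: j(t) = 48·sin(2·t). Wir haben den Ruck j(t) = 48·sin(2·t). Durch Einsetzen von t = pi/4: j(pi/4) = 48.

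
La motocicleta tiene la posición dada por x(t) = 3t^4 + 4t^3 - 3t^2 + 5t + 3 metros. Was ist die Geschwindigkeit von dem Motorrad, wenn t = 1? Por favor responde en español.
Partiendo de la posición x(t) = 3·t^4 + 4·t^3 - 3·t^2 + 5·t + 3, tomamos 1 derivada. Tomando d/dt de x(t), encontramos v(t) = 12·t^3 + 12·t^2 - 6·t + 5. De la ecuación de la velocidad v(t) = 12·t^3 + 12·t^2 - 6·t + 5, sustituimos t = 1 para obtener v = 23.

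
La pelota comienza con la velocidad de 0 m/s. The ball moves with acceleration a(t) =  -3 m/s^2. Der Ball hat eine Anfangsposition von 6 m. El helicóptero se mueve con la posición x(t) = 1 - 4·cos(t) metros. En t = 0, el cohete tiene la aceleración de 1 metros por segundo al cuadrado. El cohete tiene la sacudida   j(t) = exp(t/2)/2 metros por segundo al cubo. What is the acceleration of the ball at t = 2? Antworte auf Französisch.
De l'équation de l'accélération a(t) = -3, nous substituons t = 2 pour obtenir a = -3.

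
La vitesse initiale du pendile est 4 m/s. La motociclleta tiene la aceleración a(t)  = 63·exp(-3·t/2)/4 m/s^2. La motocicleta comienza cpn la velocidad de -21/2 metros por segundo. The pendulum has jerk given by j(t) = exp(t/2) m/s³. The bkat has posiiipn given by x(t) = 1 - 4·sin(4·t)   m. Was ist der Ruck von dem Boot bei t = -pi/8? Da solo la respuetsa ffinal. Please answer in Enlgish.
The answer is 0.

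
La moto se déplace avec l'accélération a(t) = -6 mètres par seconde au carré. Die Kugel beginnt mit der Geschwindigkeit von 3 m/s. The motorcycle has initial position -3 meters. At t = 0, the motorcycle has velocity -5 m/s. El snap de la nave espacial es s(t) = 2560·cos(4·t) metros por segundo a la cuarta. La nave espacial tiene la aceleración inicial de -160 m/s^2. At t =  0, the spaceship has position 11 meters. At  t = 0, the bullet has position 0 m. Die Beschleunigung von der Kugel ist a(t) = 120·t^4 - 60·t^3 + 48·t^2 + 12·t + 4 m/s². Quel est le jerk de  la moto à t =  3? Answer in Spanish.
Para resolver esto, necesitamos tomar 1 derivada de nuestra ecuación de la aceleración a(t) = -6. Derivando la aceleración, obtenemos la sacudida: j(t) = 0. De la ecuación de la sacudida j(t) = 0, sustituimos t = 3 para obtener j = 0.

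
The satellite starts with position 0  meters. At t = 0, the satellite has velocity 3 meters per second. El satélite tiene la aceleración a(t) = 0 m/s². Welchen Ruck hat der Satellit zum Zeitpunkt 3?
Ausgehend von der Beschleunigung a(t) = 0, nehmen wir 1 Ableitung. Mit d/dt von a(t) finden wir j(t) = 0. Wir haben den Ruck j(t) = 0. Durch Einsetzen von t = 3: j(3) = 0.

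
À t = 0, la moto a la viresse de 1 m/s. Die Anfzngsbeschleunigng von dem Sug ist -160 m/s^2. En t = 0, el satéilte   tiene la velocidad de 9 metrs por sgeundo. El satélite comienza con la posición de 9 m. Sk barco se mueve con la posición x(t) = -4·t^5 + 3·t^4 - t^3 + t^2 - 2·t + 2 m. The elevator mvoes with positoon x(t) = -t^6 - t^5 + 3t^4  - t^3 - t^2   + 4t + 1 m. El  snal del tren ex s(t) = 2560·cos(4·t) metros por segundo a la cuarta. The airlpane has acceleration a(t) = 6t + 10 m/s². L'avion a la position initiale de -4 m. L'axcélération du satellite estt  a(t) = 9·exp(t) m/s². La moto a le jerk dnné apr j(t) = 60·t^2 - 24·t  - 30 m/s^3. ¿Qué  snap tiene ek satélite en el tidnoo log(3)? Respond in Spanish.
Para resolver esto, necesitamos tomar 2 derivadas de nuestra ecuación de la aceleración a(t) = 9·exp(t). Tomando d/dt de a(t), encontramos j(t) = 9·exp(t). La derivada de la sacudida da el snap: s(t) = 9·exp(t). Usando s(t) = 9·exp(t) y sustituyendo t = log(3), encontramos s = 27.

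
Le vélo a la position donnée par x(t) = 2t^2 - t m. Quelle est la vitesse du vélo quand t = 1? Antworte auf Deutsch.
Ausgehend von der Position x(t) = 2·t^2 - t, nehmen wir 1 Ableitung. Mit d/dt von x(t) finden wir v(t) = 4·t - 1. Mit v(t) = 4·t - 1 und Einsetzen von t = 1, finden wir v = 3.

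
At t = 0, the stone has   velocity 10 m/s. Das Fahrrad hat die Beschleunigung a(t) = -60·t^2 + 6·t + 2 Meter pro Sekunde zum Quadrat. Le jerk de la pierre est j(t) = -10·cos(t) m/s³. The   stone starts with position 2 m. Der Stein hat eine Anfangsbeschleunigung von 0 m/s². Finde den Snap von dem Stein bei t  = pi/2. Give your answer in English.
Starting from jerk j(t) = -10·cos(t), we take 1 derivative. The derivative of jerk gives snap: s(t) = 10·sin(t). Using s(t) = 10·sin(t) and substituting t = pi/2, we find s = 10.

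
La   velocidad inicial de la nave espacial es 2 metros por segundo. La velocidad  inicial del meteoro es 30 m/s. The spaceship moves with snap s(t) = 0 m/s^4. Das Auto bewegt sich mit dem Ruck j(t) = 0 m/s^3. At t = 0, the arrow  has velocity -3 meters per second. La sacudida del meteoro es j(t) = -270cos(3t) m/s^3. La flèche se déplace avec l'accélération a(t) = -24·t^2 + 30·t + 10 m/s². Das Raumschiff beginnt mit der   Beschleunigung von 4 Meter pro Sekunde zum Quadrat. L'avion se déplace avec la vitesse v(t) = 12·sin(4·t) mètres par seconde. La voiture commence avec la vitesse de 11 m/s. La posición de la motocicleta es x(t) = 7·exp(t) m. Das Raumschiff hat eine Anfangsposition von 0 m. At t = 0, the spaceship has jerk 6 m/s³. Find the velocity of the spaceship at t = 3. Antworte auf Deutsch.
Um dies zu lösen, müssen wir 3 Integrale unserer Gleichung für den Snap s(t) = 0 finden. Durch Integration von dem Snap und Verwendung der Anfangsbedingung j(0) = 6, erhalten wir j(t) = 6. Das Integral von dem Ruck ist die Beschleunigung. Mit a(0) = 4 erhalten wir a(t) = 6·t + 4. Mit ∫a(t)dt und Anwendung von v(0) = 2, finden wir v(t) = 3·t^2 + 4·t + 2. Mit v(t) = 3·t^2 + 4·t + 2 und Einsetzen von t = 3, finden wir v = 41.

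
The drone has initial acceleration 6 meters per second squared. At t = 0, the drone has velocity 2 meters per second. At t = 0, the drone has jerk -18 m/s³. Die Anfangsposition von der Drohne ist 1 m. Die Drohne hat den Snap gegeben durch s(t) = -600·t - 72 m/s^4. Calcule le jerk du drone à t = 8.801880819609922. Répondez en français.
Nous devons trouver la primitive de notre équation du snap s(t) = -600·t - 72 1 fois. L'intégrale du snap est le jerk. En utilisant j(0) = -18, nous obtenons j(t) = -300·t^2 - 72·t - 18. En utilisant j(t) = -300·t^2 - 72·t - 18 et en substituant t = 8.801880819609922, nous trouvons j = -23893.6672077970.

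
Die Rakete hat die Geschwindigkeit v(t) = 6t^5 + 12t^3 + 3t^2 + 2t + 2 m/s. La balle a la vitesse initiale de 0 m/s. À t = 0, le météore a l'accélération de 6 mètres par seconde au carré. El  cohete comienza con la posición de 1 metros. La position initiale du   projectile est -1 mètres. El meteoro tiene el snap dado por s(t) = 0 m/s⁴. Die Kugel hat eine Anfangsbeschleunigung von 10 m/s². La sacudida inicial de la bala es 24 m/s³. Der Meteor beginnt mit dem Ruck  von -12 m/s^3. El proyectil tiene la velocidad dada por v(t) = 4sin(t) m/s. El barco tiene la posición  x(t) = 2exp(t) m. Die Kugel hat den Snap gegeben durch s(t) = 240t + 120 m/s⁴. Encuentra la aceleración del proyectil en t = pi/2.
Debemos derivar nuestra ecuación de la velocidad v(t) = 4·sin(t) 1 vez. La derivada de la velocidad da la aceleración: a(t) = 4·cos(t). Usando a(t) = 4·cos(t) y sustituyendo t = pi/2, encontramos a = 0.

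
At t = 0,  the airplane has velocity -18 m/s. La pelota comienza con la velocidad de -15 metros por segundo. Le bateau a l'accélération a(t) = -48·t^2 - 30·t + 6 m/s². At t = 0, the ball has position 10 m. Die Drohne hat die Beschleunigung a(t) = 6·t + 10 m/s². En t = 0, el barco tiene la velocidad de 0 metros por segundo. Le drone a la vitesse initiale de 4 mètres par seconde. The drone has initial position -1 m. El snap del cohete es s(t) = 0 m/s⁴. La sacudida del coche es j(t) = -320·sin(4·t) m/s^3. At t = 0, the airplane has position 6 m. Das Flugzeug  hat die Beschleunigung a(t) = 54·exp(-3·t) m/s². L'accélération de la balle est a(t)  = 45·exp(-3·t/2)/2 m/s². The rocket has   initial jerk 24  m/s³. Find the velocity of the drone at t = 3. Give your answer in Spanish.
Necesitamos integrar nuestra ecuación de la aceleración a(t) = 6·t + 10 1 vez. Tomando ∫a(t)dt y aplicando v(0) = 4, encontramos v(t) = 3·t^2 + 10·t + 4. De la ecuación de la velocidad v(t) = 3·t^2 + 10·t + 4, sustituimos t = 3 para obtener v = 61.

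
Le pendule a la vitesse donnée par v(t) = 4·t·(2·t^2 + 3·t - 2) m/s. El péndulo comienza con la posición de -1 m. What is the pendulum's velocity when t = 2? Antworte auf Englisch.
Using v(t) = 4·t·(2·t^2 + 3·t - 2) and substituting t = 2, we find v = 96.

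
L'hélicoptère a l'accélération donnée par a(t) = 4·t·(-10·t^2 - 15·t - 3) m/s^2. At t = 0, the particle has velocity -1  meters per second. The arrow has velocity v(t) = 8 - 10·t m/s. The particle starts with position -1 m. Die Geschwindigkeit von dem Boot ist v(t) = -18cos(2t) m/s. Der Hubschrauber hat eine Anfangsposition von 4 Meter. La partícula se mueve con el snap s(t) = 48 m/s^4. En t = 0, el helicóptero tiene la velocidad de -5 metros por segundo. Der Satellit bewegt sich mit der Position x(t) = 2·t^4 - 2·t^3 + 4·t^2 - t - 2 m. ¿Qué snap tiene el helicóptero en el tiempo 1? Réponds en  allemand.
Wir müssen unsere Gleichung für die Beschleunigung a(t) = 4·t·(-10·t^2 - 15·t - 3) 2-mal ableiten. Mit d/dt von a(t) finden wir j(t) = -40·t^2 + 4·t·(-20·t - 15) - 60·t - 12. Die Ableitung von dem Ruck ergibt den Snap: s(t) = -240·t - 120. Wir haben den Snap s(t) = -240·t - 120. Durch Einsetzen von t = 1: s(1) = -360.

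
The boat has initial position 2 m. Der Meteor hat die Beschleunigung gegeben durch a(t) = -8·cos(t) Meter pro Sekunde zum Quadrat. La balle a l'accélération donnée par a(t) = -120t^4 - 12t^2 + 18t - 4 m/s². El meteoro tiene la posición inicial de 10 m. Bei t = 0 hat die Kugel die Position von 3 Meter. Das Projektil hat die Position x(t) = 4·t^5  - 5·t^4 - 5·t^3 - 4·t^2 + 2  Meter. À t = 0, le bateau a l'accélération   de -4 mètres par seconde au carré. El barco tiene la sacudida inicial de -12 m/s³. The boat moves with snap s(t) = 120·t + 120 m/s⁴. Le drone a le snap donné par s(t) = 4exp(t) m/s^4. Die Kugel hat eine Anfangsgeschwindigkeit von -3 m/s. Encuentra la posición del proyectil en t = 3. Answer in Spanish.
De la ecuación de la posición x(t) = 4·t^5 - 5·t^4 - 5·t^3 - 4·t^2 + 2, sustituimos t = 3 para obtener x = 398.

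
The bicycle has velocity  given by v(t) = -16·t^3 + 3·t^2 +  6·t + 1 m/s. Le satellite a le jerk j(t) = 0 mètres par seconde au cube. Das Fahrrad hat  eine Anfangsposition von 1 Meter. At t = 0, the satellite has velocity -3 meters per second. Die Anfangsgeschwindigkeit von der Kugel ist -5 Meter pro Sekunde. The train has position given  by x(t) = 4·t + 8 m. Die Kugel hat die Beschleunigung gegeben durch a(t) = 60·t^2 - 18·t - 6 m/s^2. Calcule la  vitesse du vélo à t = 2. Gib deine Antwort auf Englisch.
From the given velocity equation v(t) = -16·t^3 + 3·t^2 + 6·t + 1, we substitute t = 2 to get v = -103.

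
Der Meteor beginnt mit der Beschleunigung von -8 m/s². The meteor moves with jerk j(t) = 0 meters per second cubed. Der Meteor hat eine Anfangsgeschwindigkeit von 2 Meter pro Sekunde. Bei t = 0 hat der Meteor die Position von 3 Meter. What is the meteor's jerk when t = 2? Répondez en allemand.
Aus der Gleichung für den Ruck j(t) = 0, setzen wir t = 2 ein und erhalten j = 0.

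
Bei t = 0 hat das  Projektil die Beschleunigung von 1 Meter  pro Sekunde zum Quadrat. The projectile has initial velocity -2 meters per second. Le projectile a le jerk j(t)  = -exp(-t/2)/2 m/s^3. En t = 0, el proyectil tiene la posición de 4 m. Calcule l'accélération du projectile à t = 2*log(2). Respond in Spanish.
Debemos encontrar la antiderivada de nuestra ecuación de la sacudida j(t) = -exp(-t/2)/2 1 vez. La antiderivada de la sacudida, con a(0) = 1, da la aceleración: a(t) = exp(-t/2). De la ecuación de la aceleración a(t) = exp(-t/2), sustituimos t = 2*log(2) para obtener a = 1/2.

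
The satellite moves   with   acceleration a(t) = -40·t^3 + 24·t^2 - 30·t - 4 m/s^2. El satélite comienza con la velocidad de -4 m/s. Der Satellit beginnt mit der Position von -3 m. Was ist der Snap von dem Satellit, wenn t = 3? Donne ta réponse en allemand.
Wir müssen unsere Gleichung für die Beschleunigung a(t) = -40·t^3 + 24·t^2 - 30·t - 4 2-mal ableiten. Die Ableitung von der Beschleunigung ergibt den Ruck: j(t) = -120·t^2 + 48·t - 30. Mit d/dt von j(t) finden wir s(t) = 48 - 240·t. Mit s(t) = 48 - 240·t und Einsetzen von t = 3, finden wir s = -672.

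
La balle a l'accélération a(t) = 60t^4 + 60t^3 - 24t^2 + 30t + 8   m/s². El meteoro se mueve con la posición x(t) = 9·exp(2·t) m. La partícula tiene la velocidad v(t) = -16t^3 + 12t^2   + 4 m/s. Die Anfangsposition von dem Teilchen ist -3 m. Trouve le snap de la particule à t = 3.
Nous devons dériver notre équation de la vitesse v(t) = -16·t^3 + 12·t^2 + 4 3 fois. La dérivée de la vitesse donne l'accélération: a(t) = -48·t^2 + 24·t. En dérivant l'accélération, nous obtenons le jerk: j(t) = 24 - 96·t. En dérivant le jerk, nous obtenons le snap: s(t) = -96. Nous avons le snap s(t) = -96. En substituant t = 3: s(3) = -96.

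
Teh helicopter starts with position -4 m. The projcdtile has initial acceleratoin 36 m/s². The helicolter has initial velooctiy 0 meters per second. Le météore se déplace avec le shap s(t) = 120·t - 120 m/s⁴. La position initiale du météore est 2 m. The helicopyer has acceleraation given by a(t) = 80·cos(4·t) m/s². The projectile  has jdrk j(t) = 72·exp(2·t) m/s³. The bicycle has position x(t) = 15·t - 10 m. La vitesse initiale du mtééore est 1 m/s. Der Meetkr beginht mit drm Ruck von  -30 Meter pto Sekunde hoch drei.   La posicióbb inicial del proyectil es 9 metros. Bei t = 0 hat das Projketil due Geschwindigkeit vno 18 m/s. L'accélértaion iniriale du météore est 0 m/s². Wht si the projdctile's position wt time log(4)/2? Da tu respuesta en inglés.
We need to integrate our jerk equation j(t) = 72·exp(2·t) 3 times. Taking ∫j(t)dt and applying a(0) = 36, we find a(t) = 36·exp(2·t). The integral of acceleration is velocity. Using v(0) = 18, we get v(t) = 18·exp(2·t). Finding the antiderivative of v(t) and using x(0) = 9: x(t) = 9·exp(2·t). We have position x(t) = 9·exp(2·t). Substituting t = log(4)/2: x(log(4)/2) = 36.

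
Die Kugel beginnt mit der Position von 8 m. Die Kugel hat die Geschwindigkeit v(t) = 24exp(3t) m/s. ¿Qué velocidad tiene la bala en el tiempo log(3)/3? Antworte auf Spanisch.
Usando v(t) = 24·exp(3·t) y sustituyendo t = log(3)/3, encontramos v = 72.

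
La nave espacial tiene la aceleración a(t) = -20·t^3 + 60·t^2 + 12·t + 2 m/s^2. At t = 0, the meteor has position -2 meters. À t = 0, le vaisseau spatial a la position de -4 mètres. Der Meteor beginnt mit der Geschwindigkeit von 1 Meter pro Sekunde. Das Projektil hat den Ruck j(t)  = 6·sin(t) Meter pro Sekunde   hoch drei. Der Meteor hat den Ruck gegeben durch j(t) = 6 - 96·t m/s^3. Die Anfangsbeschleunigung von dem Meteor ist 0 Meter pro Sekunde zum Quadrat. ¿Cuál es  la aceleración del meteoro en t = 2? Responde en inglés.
We must find the antiderivative of our jerk equation j(t) = 6 - 96·t 1 time. The antiderivative of jerk, with a(0) = 0, gives acceleration: a(t) = 6·t·(1 - 8·t). From the given acceleration equation a(t) = 6·t·(1 - 8·t), we substitute t = 2 to get a = -180.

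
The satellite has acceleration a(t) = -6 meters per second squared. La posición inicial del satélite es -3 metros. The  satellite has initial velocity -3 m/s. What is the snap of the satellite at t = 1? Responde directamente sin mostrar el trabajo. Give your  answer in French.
s(1) = 0.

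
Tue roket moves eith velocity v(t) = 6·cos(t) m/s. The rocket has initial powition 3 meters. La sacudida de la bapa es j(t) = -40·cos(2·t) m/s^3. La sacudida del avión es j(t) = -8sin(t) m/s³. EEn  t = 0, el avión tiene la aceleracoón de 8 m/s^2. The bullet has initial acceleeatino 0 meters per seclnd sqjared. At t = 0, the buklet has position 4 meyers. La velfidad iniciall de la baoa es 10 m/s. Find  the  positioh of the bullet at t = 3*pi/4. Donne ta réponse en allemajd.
Um dies zu lösen, müssen wir 3 Stammfunktionen unserer Gleichung für den Ruck j(t) = -40·cos(2·t) finden. Mit ∫j(t)dt und Anwendung von a(0) = 0, finden wir a(t) = -20·sin(2·t). Durch Integration von der Beschleunigung und Verwendung der Anfangsbedingung v(0) = 10, erhalten wir v(t) = 10·cos(2·t). Durch Integration von der Geschwindigkeit und Verwendung der Anfangsbedingung x(0) = 4, erhalten wir x(t) = 5·sin(2·t) + 4. Mit x(t) = 5·sin(2·t) + 4 und Einsetzen von t = 3*pi/4, finden wir x = -1.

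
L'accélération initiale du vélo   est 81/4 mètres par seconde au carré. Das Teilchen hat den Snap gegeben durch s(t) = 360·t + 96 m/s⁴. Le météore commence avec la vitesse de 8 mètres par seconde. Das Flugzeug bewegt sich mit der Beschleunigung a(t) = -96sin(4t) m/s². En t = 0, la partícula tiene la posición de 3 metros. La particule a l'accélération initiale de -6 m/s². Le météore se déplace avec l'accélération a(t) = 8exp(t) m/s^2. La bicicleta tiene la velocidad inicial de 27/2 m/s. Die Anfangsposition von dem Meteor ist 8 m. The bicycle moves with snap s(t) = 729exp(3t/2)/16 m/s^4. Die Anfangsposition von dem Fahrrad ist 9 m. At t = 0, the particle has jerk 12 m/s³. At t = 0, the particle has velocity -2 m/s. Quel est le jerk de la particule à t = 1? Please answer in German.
Wir müssen unsere Gleichung für den Snap s(t) = 360·t + 96 1-mal integrieren. Durch Integration von dem Snap und Verwendung der Anfangsbedingung j(0) = 12, erhalten wir j(t) = 180·t^2 + 96·t + 12. Wir haben den Ruck j(t) = 180·t^2 + 96·t + 12. Durch Einsetzen von t = 1: j(1) = 288.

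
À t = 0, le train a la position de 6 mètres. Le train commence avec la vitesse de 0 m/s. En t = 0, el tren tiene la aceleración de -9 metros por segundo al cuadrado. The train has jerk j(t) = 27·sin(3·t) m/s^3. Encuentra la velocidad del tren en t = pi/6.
Para resolver esto, necesitamos tomar 2 integrales de nuestra ecuación de la sacudida j(t) = 27·sin(3·t). La antiderivada de la sacudida, con a(0) = -9, da la aceleración: a(t) = -9·cos(3·t). La antiderivada de la aceleración, con v(0) = 0, da la velocidad: v(t) = -3·sin(3·t). Usando v(t) = -3·sin(3·t) y sustituyendo t = pi/6, encontramos v = -3.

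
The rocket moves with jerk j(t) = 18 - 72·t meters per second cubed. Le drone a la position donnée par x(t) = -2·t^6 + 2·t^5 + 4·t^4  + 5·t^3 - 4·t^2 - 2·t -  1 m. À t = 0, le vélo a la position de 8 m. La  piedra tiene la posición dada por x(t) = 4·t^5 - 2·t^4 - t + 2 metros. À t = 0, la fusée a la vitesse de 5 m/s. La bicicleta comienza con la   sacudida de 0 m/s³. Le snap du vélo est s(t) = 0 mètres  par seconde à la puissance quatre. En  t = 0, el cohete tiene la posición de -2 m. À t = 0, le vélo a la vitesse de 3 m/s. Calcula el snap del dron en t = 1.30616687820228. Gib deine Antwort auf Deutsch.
Ausgehend von der Position x(t) = -2·t^6 + 2·t^5 + 4·t^4 + 5·t^3 - 4·t^2 - 2·t - 1, nehmen wir 4 Ableitungen. Mit d/dt von x(t) finden wir v(t) = -12·t^5 + 10·t^4 + 16·t^3 + 15·t^2 - 8·t - 2. Durch Ableiten von der Geschwindigkeit erhalten wir die Beschleunigung: a(t) = -60·t^4 + 40·t^3 + 48·t^2 + 30·t - 8. Mit d/dt von a(t) finden wir j(t) = -240·t^3 + 120·t^2 + 96·t + 30. Durch Ableiten von dem Ruck erhalten wir den Snap: s(t) = -720·t^2 + 240·t + 96. Aus der Gleichung für den Snap s(t) = -720·t^2 + 240·t + 96, setzen wir t = 1.30616687820228 ein und erhalten s = -818.891727104589.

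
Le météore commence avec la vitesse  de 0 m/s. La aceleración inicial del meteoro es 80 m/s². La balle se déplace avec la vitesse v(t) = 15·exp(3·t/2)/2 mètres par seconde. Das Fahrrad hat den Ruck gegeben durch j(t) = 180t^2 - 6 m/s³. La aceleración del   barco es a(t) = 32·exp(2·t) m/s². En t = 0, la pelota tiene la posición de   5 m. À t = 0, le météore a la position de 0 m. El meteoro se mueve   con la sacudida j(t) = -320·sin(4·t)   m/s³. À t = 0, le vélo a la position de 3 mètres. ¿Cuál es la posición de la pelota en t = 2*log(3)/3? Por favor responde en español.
Necesitamos integrar nuestra ecuación de la velocidad v(t) = 15·exp(3·t/2)/2 1 vez. La antiderivada de la velocidad, con x(0) = 5, da la posición: x(t) = 5·exp(3·t/2). Usando x(t) = 5·exp(3·t/2) y sustituyendo t = 2*log(3)/3, encontramos x = 15.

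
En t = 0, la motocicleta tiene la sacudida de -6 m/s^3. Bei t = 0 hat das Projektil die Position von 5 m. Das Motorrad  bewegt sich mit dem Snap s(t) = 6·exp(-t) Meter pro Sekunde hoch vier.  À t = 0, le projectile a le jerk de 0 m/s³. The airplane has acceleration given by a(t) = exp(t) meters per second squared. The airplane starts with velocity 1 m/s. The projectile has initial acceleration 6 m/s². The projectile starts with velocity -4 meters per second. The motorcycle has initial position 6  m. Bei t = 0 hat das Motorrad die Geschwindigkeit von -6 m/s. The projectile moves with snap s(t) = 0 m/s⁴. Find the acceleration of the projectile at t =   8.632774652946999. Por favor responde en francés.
Nous devons trouver la primitive de notre équation du snap s(t) = 0 2 fois. En intégrant le snap et en utilisant la condition initiale j(0) = 0, nous obtenons j(t) = 0. En prenant ∫j(t)dt et en appliquant a(0) = 6, nous trouvons a(t) = 6. En utilisant a(t) = 6 et en substituant t = 8.632774652946999, nous trouvons a = 6.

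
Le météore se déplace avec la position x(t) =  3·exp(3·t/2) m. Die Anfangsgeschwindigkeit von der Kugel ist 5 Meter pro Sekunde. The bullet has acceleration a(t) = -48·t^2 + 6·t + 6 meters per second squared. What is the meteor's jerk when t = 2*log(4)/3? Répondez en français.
En partant de la position x(t) = 3·exp(3·t/2), nous prenons 3 dérivées. En prenant d/dt de x(t), nous trouvons v(t) = 9·exp(3·t/2)/2. En dérivant la vitesse, nous obtenons l'accélération: a(t) = 27·exp(3·t/2)/4. En prenant d/dt de a(t), nous trouvons j(t) = 81·exp(3·t/2)/8. De l'équation du jerk j(t) = 81·exp(3·t/2)/8, nous substituons t = 2*log(4)/3 pour obtenir j = 81/2.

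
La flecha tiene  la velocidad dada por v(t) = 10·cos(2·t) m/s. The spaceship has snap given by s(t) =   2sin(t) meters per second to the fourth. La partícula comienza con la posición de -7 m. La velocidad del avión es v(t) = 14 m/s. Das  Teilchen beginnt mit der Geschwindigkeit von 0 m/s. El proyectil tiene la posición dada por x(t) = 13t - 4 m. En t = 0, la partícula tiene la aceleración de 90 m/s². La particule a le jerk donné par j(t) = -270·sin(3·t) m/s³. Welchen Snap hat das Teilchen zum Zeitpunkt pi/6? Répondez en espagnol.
Debemos derivar nuestra ecuación de la sacudida j(t) = -270·sin(3·t) 1 vez. La derivada de la sacudida da el snap: s(t) = -810·cos(3·t). Usando s(t) = -810·cos(3·t) y sustituyendo t = pi/6, encontramos s = 0.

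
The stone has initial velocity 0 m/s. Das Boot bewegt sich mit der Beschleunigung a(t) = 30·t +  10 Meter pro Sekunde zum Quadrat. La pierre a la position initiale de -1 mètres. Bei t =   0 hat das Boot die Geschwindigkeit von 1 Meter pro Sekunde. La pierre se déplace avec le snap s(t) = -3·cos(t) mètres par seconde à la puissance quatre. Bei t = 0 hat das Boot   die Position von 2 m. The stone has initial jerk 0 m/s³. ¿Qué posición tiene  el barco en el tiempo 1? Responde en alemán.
Ausgehend von der Beschleunigung a(t) = 30·t + 10, nehmen wir 2 Integrale. Das Integral von der Beschleunigung ist die Geschwindigkeit. Mit v(0) = 1 erhalten wir v(t) = 15·t^2 + 10·t + 1. Das Integral von der Geschwindigkeit, mit x(0) = 2, ergibt die Position: x(t) = 5·t^3 + 5·t^2 + t + 2. Mit x(t) = 5·t^3 + 5·t^2 + t + 2 und Einsetzen von t = 1, finden wir x = 13.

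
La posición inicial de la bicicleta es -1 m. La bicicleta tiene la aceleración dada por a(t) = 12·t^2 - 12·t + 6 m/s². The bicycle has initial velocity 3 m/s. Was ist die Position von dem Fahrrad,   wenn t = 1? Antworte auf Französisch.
En partant de l'accélération a(t) = 12·t^2 - 12·t + 6, nous prenons 2 primitives. En intégrant l'accélération et en utilisant la condition initiale v(0) = 3, nous obtenons v(t) = 4·t^3 - 6·t^2 + 6·t + 3. En prenant ∫v(t)dt et en appliquant x(0) = -1, nous trouvons x(t) = t^4 - 2·t^3 + 3·t^2 + 3·t - 1. De l'équation de la position x(t) = t^4 - 2·t^3 + 3·t^2 + 3·t - 1, nous substituons t = 1 pour obtenir x = 4.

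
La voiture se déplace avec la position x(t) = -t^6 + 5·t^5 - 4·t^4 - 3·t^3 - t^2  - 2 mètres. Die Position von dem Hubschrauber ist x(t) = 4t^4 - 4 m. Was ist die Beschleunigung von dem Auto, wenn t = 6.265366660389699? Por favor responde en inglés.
To solve this, we need to take 2 derivatives of our position equation x(t) = -t^6 + 5·t^5 - 4·t^4 - 3·t^3 - t^2 - 2. The derivative of position gives velocity: v(t) = -6·t^5 + 25·t^4 - 16·t^3 - 9·t^2 - 2·t. The derivative of velocity gives acceleration: a(t) = -30·t^4 + 100·t^3 - 48·t^2 - 18·t - 2. From the given acceleration equation a(t) = -30·t^4 + 100·t^3 - 48·t^2 - 18·t - 2, we substitute t = 6.265366660389699 to get a = -23632.6496227215.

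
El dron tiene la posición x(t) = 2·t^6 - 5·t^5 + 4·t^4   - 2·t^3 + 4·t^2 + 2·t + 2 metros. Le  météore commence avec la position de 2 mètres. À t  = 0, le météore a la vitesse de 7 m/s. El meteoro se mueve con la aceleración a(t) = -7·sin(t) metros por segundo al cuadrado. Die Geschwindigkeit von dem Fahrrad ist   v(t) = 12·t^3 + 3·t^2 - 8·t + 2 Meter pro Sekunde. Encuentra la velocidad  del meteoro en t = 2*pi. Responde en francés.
Nous devons trouver l'intégrale de notre équation de l'accélération a(t) = -7·sin(t) 1 fois. La primitive de l'accélération, avec v(0) = 7, donne la vitesse: v(t) = 7·cos(t). De l'équation de la vitesse v(t) = 7·cos(t), nous substituons t = 2*pi pour obtenir v = 7.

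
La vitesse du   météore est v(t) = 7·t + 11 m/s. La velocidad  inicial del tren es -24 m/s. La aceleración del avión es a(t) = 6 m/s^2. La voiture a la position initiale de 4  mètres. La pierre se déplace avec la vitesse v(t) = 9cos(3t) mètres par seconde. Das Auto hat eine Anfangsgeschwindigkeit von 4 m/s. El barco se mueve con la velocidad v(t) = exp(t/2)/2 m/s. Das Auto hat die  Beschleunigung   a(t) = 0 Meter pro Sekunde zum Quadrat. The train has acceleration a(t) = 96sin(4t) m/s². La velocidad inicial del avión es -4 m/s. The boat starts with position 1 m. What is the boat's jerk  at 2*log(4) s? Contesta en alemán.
Wir müssen unsere Gleichung für die Geschwindigkeit v(t) = exp(t/2)/2 2-mal ableiten. Durch Ableiten von der Geschwindigkeit erhalten wir die Beschleunigung: a(t) = exp(t/2)/4. Durch Ableiten von der Beschleunigung erhalten wir den Ruck: j(t) = exp(t/2)/8. Aus der Gleichung für den Ruck j(t) = exp(t/2)/8, setzen wir t = 2*log(4) ein und erhalten j = 1/2.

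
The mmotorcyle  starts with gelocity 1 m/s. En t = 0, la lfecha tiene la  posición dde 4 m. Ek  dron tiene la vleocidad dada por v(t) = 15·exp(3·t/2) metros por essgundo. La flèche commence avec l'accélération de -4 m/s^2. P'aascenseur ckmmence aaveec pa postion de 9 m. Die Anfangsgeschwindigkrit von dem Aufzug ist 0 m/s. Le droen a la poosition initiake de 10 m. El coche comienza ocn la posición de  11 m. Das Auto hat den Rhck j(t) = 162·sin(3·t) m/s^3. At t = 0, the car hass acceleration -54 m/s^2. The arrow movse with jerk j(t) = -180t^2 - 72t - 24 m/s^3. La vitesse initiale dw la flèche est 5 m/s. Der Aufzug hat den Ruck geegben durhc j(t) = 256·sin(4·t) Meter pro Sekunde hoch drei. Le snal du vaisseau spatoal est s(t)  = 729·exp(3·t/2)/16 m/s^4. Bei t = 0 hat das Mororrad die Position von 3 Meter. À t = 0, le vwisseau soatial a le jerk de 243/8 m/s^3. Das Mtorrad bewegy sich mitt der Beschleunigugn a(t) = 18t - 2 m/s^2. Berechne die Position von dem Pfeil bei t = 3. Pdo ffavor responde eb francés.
Nous devons trouver l'intégrale de notre équation du jerk j(t) = -180·t^2 - 72·t - 24 3 fois. L'intégrale du jerk, avec a(0) = -4, donne l'accélération: a(t) = -60·t^3 - 36·t^2 - 24·t - 4. En intégrant l'accélération et en utilisant la condition initiale v(0) = 5, nous obtenons v(t) = -15·t^4 - 12·t^3 - 12·t^2 - 4·t + 5. En intégrant la vitesse et en utilisant la condition initiale x(0) = 4, nous obtenons x(t) = -3·t^5 - 3·t^4 - 4·t^3 - 2·t^2 + 5·t + 4. De l'équation de la position x(t) = -3·t^5 - 3·t^4 - 4·t^3 - 2·t^2 + 5·t + 4, nous substituons t = 3 pour obtenir x = -1079.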